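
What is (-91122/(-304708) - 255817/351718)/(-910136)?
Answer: 5737529855/12192555961031848 ≈ 4.7058e-7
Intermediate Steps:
(-91122/(-304708) - 255817/351718)/(-910136) = (-91122*(-1/304708) - 255817*1/351718)*(-1/910136) = (45561/152354 - 255817/351718)*(-1/910136) = -5737529855/13396411043*(-1/910136) = 5737529855/12192555961031848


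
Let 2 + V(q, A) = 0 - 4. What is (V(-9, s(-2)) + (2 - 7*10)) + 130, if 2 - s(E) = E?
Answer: 56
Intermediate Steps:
s(E) = 2 - E
V(q, A) = -6 (V(q, A) = -2 + (0 - 4) = -2 - 4 = -6)
(V(-9, s(-2)) + (2 - 7*10)) + 130 = (-6 + (2 - 7*10)) + 130 = (-6 + (2 - 70)) + 130 = (-6 - 68) + 130 = -74 + 130 = 56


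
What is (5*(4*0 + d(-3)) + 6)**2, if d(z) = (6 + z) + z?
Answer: 36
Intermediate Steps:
d(z) = 6 + 2*z
(5*(4*0 + d(-3)) + 6)**2 = (5*(4*0 + (6 + 2*(-3))) + 6)**2 = (5*(0 + (6 - 6)) + 6)**2 = (5*(0 + 0) + 6)**2 = (5*0 + 6)**2 = (0 + 6)**2 = 6**2 = 36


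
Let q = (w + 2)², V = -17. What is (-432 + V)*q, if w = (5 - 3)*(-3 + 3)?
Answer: -1796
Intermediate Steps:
w = 0 (w = 2*0 = 0)
q = 4 (q = (0 + 2)² = 2² = 4)
(-432 + V)*q = (-432 - 17)*4 = -449*4 = -1796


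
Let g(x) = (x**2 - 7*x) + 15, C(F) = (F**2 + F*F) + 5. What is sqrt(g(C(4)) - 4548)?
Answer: I*sqrt(3423) ≈ 58.506*I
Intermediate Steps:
C(F) = 5 + 2*F**2 (C(F) = (F**2 + F**2) + 5 = 2*F**2 + 5 = 5 + 2*F**2)
g(x) = 15 + x**2 - 7*x
sqrt(g(C(4)) - 4548) = sqrt((15 + (5 + 2*4**2)**2 - 7*(5 + 2*4**2)) - 4548) = sqrt((15 + (5 + 2*16)**2 - 7*(5 + 2*16)) - 4548) = sqrt((15 + (5 + 32)**2 - 7*(5 + 32)) - 4548) = sqrt((15 + 37**2 - 7*37) - 4548) = sqrt((15 + 1369 - 259) - 4548) = sqrt(1125 - 4548) = sqrt(-3423) = I*sqrt(3423)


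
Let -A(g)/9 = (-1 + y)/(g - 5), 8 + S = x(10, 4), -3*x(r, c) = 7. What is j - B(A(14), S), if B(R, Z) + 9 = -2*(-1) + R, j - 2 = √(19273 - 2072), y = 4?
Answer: 12 + √17201 ≈ 143.15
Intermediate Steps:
x(r, c) = -7/3 (x(r, c) = -⅓*7 = -7/3)
S = -31/3 (S = -8 - 7/3 = -31/3 ≈ -10.333)
j = 2 + √17201 (j = 2 + √(19273 - 2072) = 2 + √17201 ≈ 133.15)
A(g) = -27/(-5 + g) (A(g) = -9*(-1 + 4)/(g - 5) = -27/(-5 + g))
B(R, Z) = -7 + R (B(R, Z) = -9 + (-2*(-1) + R) = -9 + (2 + R) = -7 + R)
j - B(A(14), S) = (2 + √17201) - (-7 - 27/(-5 + 14)) = (2 + √17201) - (-7 - 27/9) = (2 + √17201) - (-7 - 27*⅑) = (2 + √17201) - (-7 - 3) = (2 + √17201) - 1*(-10) = (2 + √17201) + 10 = 12 + √17201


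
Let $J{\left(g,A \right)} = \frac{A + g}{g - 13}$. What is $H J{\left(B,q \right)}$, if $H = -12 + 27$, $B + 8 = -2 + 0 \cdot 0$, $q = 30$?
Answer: $- \frac{300}{23} \approx -13.043$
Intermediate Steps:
$B = -10$ ($B = -8 + \left(-2 + 0 \cdot 0\right) = -8 + \left(-2 + 0\right) = -8 - 2 = -10$)
$J{\left(g,A \right)} = \frac{A + g}{-13 + g}$
$H = 15$
$H J{\left(B,q \right)} = 15 \frac{30 - 10}{-13 - 10} = 15 \frac{1}{-23} \cdot 20 = 15 \left(\left(- \frac{1}{23}\right) 20\right) = 15 \left(- \frac{20}{23}\right) = - \frac{300}{23}$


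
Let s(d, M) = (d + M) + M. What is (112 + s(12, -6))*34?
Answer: 3808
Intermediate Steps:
s(d, M) = d + 2*M (s(d, M) = (M + d) + M = d + 2*M)
(112 + s(12, -6))*34 = (112 + (12 + 2*(-6)))*34 = (112 + (12 - 12))*34 = (112 + 0)*34 = 112*34 = 3808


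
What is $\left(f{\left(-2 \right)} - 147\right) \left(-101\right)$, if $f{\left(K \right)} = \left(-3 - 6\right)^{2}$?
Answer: $6666$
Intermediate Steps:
$f{\left(K \right)} = 81$ ($f{\left(K \right)} = \left(-3 - 6\right)^{2} = \left(-9\right)^{2} = 81$)
$\left(f{\left(-2 \right)} - 147\right) \left(-101\right) = \left(81 - 147\right) \left(-101\right) = \left(-66\right) \left(-101\right) = 6666$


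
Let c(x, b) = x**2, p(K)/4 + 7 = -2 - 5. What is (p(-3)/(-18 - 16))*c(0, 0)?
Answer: 0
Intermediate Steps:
p(K) = -56 (p(K) = -28 + 4*(-2 - 5) = -28 + 4*(-7) = -28 - 28 = -56)
(p(-3)/(-18 - 16))*c(0, 0) = -56/(-18 - 16)*0**2 = -56/(-34)*0 = -56*(-1/34)*0 = (28/17)*0 = 0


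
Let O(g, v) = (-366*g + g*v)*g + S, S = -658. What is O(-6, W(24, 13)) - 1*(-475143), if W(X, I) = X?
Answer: 462173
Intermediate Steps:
O(g, v) = -658 + g*(-366*g + g*v) (O(g, v) = (-366*g + g*v)*g - 658 = g*(-366*g + g*v) - 658 = -658 + g*(-366*g + g*v))
O(-6, W(24, 13)) - 1*(-475143) = (-658 - 366*(-6)² + 24*(-6)²) - 1*(-475143) = (-658 - 366*36 + 24*36) + 475143 = (-658 - 13176 + 864) + 475143 = -12970 + 475143 = 462173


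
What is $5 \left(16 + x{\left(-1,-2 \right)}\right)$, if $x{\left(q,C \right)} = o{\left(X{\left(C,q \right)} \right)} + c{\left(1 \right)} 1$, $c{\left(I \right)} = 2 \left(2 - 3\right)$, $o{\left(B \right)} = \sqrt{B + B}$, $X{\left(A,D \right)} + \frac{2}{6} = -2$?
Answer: $70 + \frac{5 i \sqrt{42}}{3} \approx 70.0 + 10.801 i$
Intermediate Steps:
$X{\left(A,D \right)} = - \frac{7}{3}$ ($X{\left(A,D \right)} = - \frac{1}{3} - 2 = - \frac{7}{3}$)
$o{\left(B \right)} = \sqrt{2} \sqrt{B}$ ($o{\left(B \right)} = \sqrt{2 B} = \sqrt{2} \sqrt{B}$)
$c{\left(I \right)} = -2$ ($c{\left(I \right)} = 2 \left(-1\right) = -2$)
$x{\left(q,C \right)} = -2 + \frac{i \sqrt{42}}{3}$ ($x{\left(q,C \right)} = \sqrt{2} \sqrt{- \frac{7}{3}} - 2 = \sqrt{2} \frac{i \sqrt{21}}{3} - 2 = \frac{i \sqrt{42}}{3} - 2 = -2 + \frac{i \sqrt{42}}{3}$)
$5 \left(16 + x{\left(-1,-2 \right)}\right) = 5 \left(16 - \left(2 - \frac{i \sqrt{42}}{3}\right)\right) = 5 \left(14 + \frac{i \sqrt{42}}{3}\right) = 70 + \frac{5 i \sqrt{42}}{3}$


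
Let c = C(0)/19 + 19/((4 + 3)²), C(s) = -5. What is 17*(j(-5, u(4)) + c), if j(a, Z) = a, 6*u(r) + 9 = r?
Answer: -77163/931 ≈ -82.882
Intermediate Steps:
u(r) = -3/2 + r/6
c = 116/931 (c = -5/19 + 19/((4 + 3)²) = -5*1/19 + 19/(7²) = -5/19 + 19/49 = 116/931 ≈ 0.12460)
17*(j(-5, u(4)) + c) = 17*(-5 + 116/931) = 17*(-4539/931) = -77163/931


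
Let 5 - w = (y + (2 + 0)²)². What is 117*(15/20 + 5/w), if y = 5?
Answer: 1521/19 ≈ 80.053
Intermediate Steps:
w = -76 (w = 5 - (5 + (2 + 0)²)² = 5 - (5 + 2²)² = 5 - (5 + 4)² = 5 - 1*9² = 5 - 1*81 = 5 - 81 = -76)
117*(15/20 + 5/w) = 117*(15/20 + 5/(-76)) = 117*(15*(1/20) + 5*(-1/76)) = 117*(¾ - 5/76) = 117*(13/19) = 1521/19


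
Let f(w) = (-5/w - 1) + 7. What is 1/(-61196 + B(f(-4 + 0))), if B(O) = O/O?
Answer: -1/61195 ≈ -1.6341e-5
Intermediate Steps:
f(w) = 6 - 5/w (f(w) = (-1 - 5/w) + 7 = 6 - 5/w)
B(O) = 1
1/(-61196 + B(f(-4 + 0))) = 1/(-61196 + 1) = 1/(-61195) = -1/61195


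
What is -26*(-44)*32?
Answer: 36608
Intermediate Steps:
-26*(-44)*32 = 1144*32 = 36608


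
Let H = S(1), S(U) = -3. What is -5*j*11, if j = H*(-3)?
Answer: -495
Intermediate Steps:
H = -3
j = 9 (j = -3*(-3) = 9)
-5*j*11 = -5*9*11 = -45*11 = -495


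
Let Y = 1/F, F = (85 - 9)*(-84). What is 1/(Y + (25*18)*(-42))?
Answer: -6384/120657601 ≈ -5.2910e-5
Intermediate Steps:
F = -6384 (F = 76*(-84) = -6384)
Y = -1/6384 (Y = 1/(-6384) = -1/6384 ≈ -0.00015664)
1/(Y + (25*18)*(-42)) = 1/(-1/6384 + (25*18)*(-42)) = 1/(-1/6384 + 450*(-42)) = 1/(-1/6384 - 18900) = 1/(-120657601/6384) = -6384/120657601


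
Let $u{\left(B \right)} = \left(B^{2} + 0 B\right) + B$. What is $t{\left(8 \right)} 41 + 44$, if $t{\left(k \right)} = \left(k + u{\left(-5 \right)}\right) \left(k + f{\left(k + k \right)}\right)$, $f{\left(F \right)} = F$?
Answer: $27596$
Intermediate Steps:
$u{\left(B \right)} = B + B^{2}$ ($u{\left(B \right)} = \left(B^{2} + 0\right) + B = B^{2} + B = B + B^{2}$)
$t{\left(k \right)} = 3 k \left(20 + k\right)$ ($t{\left(k \right)} = \left(k - 5 \left(1 - 5\right)\right) \left(k + \left(k + k\right)\right) = \left(k - -20\right) \left(k + 2 k\right) = \left(k + 20\right) 3 k = \left(20 + k\right) 3 k = 3 k \left(20 + k\right)$)
$t{\left(8 \right)} 41 + 44 = 3 \cdot 8 \left(20 + 8\right) 41 + 44 = 3 \cdot 8 \cdot 28 \cdot 41 + 44 = 672 \cdot 41 + 44 = 27552 + 44 = 27596$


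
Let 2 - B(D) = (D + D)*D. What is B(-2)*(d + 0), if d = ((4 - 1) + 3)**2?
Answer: -216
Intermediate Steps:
B(D) = 2 - 2*D**2 (B(D) = 2 - (D + D)*D = 2 - 2*D*D = 2 - 2*D**2)
d = 36 (d = (3 + 3)**2 = 6**2 = 36)
B(-2)*(d + 0) = (2 - 2*(-2)**2)*(36 + 0) = (2 - 2*4)*36 = (2 - 8)*36 = -6*36 = -216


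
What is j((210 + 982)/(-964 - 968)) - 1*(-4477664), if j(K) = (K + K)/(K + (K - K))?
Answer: 4477666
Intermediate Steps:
j(K) = 2 (j(K) = (2*K)/(K + 0) = (2*K)/K = 2)
j((210 + 982)/(-964 - 968)) - 1*(-4477664) = 2 - 1*(-4477664) = 2 + 4477664 = 4477666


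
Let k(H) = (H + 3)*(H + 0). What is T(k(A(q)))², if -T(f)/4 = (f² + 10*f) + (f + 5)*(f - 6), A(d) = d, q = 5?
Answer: 199374400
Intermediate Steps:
k(H) = H*(3 + H) (k(H) = (3 + H)*H = H*(3 + H))
T(f) = -40*f - 4*f² - 4*(-6 + f)*(5 + f) (T(f) = -4*((f² + 10*f) + (f + 5)*(f - 6)) = -4*((f² + 10*f) + (5 + f)*(-6 + f)) = -4*((f² + 10*f) + (-6 + f)*(5 + f)) = -4*(f² + 10*f + (-6 + f)*(5 + f)) = -40*f - 4*f² - 4*(-6 + f)*(5 + f))
T(k(A(q)))² = (120 - 180*(3 + 5) - 8*25*(3 + 5)²)² = (120 - 180*8 - 8*(5*8)²)² = (120 - 36*40 - 8*40²)² = (120 - 1440 - 8*1600)² = (120 - 1440 - 12800)² = (-14120)² = 199374400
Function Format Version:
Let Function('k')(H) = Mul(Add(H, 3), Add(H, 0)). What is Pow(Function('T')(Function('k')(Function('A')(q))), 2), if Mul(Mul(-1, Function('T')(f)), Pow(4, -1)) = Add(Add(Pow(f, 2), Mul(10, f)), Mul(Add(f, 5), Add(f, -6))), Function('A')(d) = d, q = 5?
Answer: 199374400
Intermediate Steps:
Function('k')(H) = Mul(H, Add(3, H)) (Function('k')(H) = Mul(Add(3, H), H) = Mul(H, Add(3, H)))
Function('T')(f) = Add(Mul(-40, f), Mul(-4, Pow(f, 2)), Mul(-4, Add(-6, f), Add(5, f))) (Function('T')(f) = Mul(-4, Add(Add(Pow(f, 2), Mul(10, f)), Mul(Add(f, 5), Add(f, -6)))) = Mul(-4, Add(Add(Pow(f, 2), Mul(10, f)), Mul(Add(5, f), Add(-6, f)))) = Mul(-4, Add(Add(Pow(f, 2), Mul(10, f)), Mul(Add(-6, f), Add(5, f)))) = Mul(-4, Add(Pow(f, 2), Mul(10, f), Mul(Add(-6, f), Add(5, f)))) = Add(Mul(-40, f), Mul(-4, Pow(f, 2)), Mul(-4, Add(-6, f), Add(5, f))))
Pow(Function('T')(Function('k')(Function('A')(q))), 2) = Pow(Add(120, Mul(-36, Mul(5, Add(3, 5))), Mul(-8, Pow(Mul(5, Add(3, 5)), 2))), 2) = Pow(Add(120, Mul(-36, Mul(5, 8)), Mul(-8, Pow(Mul(5, 8), 2))), 2) = Pow(Add(120, Mul(-36, 40), Mul(-8, Pow(40, 2))), 2) = Pow(Add(120, -1440, Mul(-8, 1600)), 2) = Pow(Add(120, -1440, -12800), 2) = Pow(-14120, 2) = 199374400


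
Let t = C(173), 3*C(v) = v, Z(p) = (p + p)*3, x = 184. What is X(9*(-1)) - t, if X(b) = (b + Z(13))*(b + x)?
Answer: 36052/3 ≈ 12017.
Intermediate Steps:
Z(p) = 6*p (Z(p) = (2*p)*3 = 6*p)
C(v) = v/3
X(b) = (78 + b)*(184 + b) (X(b) = (b + 6*13)*(b + 184) = (b + 78)*(184 + b) = (78 + b)*(184 + b))
t = 173/3 (t = (⅓)*173 = 173/3 ≈ 57.667)
X(9*(-1)) - t = (14352 + (9*(-1))² + 262*(9*(-1))) - 1*173/3 = (14352 + (-9)² + 262*(-9)) - 173/3 = (14352 + 81 - 2358) - 173/3 = 12075 - 173/3 = 36052/3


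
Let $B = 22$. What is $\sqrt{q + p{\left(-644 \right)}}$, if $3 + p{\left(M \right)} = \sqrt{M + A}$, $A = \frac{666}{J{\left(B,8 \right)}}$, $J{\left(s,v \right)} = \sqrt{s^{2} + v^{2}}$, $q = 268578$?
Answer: $\frac{\sqrt{5040884175 + 137 i \sqrt{137} \sqrt{88228 - 333 \sqrt{137}}}}{137} \approx 518.24 + 0.023937 i$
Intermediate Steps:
$A = \frac{333 \sqrt{137}}{137}$ ($A = \frac{666}{\sqrt{22^{2} + 8^{2}}} = \frac{666}{\sqrt{484 + 64}} = \frac{666}{\sqrt{548}} = \frac{666}{2 \sqrt{137}} = 666 \frac{\sqrt{137}}{274} = \frac{333 \sqrt{137}}{137} \approx 28.45$)
$p{\left(M \right)} = -3 + \sqrt{M + \frac{333 \sqrt{137}}{137}}$
$\sqrt{q + p{\left(-644 \right)}} = \sqrt{268578 - \left(3 - \frac{\sqrt{18769 \left(-644\right) + 45621 \sqrt{137}}}{137}\right)} = \sqrt{268578 - \left(3 - \frac{\sqrt{-12087236 + 45621 \sqrt{137}}}{137}\right)} = \sqrt{268575 + \frac{\sqrt{-12087236 + 45621 \sqrt{137}}}{137}}$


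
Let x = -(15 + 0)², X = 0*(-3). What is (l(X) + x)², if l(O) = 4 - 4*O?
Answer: 48841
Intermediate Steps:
X = 0
x = -225 (x = -1*15² = -1*225 = -225)
(l(X) + x)² = ((4 - 4*0) - 225)² = ((4 + 0) - 225)² = (4 - 225)² = (-221)² = 48841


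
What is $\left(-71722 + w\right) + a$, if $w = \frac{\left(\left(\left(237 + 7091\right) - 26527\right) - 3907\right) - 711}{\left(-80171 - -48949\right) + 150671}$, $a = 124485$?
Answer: $\frac{6302463770}{119449} \approx 52763.0$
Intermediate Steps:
$w = - \frac{23817}{119449}$ ($w = \frac{\left(\left(7328 - 26527\right) - 3907\right) - 711}{\left(-80171 + 48949\right) + 150671} = \frac{\left(-19199 - 3907\right) - 711}{-31222 + 150671} = \frac{-23106 - 711}{119449} = \left(-23817\right) \frac{1}{119449} = - \frac{23817}{119449} \approx -0.19939$)
$\left(-71722 + w\right) + a = \left(-71722 - \frac{23817}{119449}\right) + 124485 = - \frac{8567144995}{119449} + 124485 = \frac{6302463770}{119449}$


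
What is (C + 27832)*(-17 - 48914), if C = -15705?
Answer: -593386237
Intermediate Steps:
(C + 27832)*(-17 - 48914) = (-15705 + 27832)*(-17 - 48914) = 12127*(-48931) = -593386237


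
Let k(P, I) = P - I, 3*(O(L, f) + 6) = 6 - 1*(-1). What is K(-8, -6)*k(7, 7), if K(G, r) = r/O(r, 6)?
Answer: 0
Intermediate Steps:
O(L, f) = -11/3 (O(L, f) = -6 + (6 - 1*(-1))/3 = -6 + (6 + 1)/3 = -6 + (⅓)*7 = -6 + 7/3 = -11/3)
K(G, r) = -3*r/11 (K(G, r) = r/(-11/3) = r*(-3/11) = -3*r/11)
K(-8, -6)*k(7, 7) = (-3/11*(-6))*(7 - 1*7) = 18*(7 - 7)/11 = (18/11)*0 = 0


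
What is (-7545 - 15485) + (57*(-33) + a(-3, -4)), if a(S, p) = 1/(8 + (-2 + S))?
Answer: -74732/3 ≈ -24911.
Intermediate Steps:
a(S, p) = 1/(6 + S)
(-7545 - 15485) + (57*(-33) + a(-3, -4)) = (-7545 - 15485) + (57*(-33) + 1/(6 - 3)) = -23030 + (-1881 + 1/3) = -23030 + (-1881 + ⅓) = -23030 - 5642/3 = -74732/3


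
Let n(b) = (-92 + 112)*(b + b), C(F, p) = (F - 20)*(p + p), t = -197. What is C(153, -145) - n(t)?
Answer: -30690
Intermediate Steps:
C(F, p) = 2*p*(-20 + F) (C(F, p) = (-20 + F)*(2*p) = 2*p*(-20 + F))
n(b) = 40*b (n(b) = 20*(2*b) = 40*b)
C(153, -145) - n(t) = 2*(-145)*(-20 + 153) - 40*(-197) = 2*(-145)*133 - 1*(-7880) = -38570 + 7880 = -30690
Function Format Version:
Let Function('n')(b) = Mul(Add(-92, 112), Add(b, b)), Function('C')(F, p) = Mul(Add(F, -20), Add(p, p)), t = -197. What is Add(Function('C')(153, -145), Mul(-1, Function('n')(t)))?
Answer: -30690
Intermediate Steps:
Function('C')(F, p) = Mul(2, p, Add(-20, F)) (Function('C')(F, p) = Mul(Add(-20, F), Mul(2, p)) = Mul(2, p, Add(-20, F)))
Function('n')(b) = Mul(40, b) (Function('n')(b) = Mul(20, Mul(2, b)) = Mul(40, b))
Add(Function('C')(153, -145), Mul(-1, Function('n')(t))) = Add(Mul(2, -145, Add(-20, 153)), Mul(-1, Mul(40, -197))) = Add(Mul(2, -145, 133), Mul(-1, -7880)) = Add(-38570, 7880) = -30690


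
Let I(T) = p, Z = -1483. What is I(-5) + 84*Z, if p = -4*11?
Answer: -124616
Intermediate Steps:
p = -44
I(T) = -44
I(-5) + 84*Z = -44 + 84*(-1483) = -44 - 124572 = -124616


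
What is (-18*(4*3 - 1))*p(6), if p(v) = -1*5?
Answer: 990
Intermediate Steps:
p(v) = -5
(-18*(4*3 - 1))*p(6) = -18*(4*3 - 1)*(-5) = -18*(12 - 1)*(-5) = -18*11*(-5) = -198*(-5) = 990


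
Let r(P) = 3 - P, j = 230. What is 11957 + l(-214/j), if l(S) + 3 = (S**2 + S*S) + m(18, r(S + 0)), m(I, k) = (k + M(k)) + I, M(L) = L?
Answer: 158456558/13225 ≈ 11982.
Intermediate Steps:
m(I, k) = I + 2*k (m(I, k) = (k + k) + I = 2*k + I = I + 2*k)
l(S) = 21 - 2*S + 2*S**2 (l(S) = -3 + ((S**2 + S*S) + (18 + 2*(3 - (S + 0)))) = -3 + ((S**2 + S**2) + (18 + 2*(3 - S))) = -3 + (2*S**2 + (18 + (6 - 2*S))) = -3 + (2*S**2 + (24 - 2*S)) = -3 + (24 - 2*S + 2*S**2) = 21 - 2*S + 2*S**2)
11957 + l(-214/j) = 11957 + (21 - (-428)/230 + 2*(-214/230)**2) = 11957 + (21 - (-428)/230 + 2*(-214*1/230)**2) = 11957 + (21 - 2*(-107/115) + 2*(-107/115)**2) = 11957 + (21 + 214/115 + 2*(11449/13225)) = 11957 + (21 + 214/115 + 22898/13225) = 11957 + 325233/13225 = 158456558/13225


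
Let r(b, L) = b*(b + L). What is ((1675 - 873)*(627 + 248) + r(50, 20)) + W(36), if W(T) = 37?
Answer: 705287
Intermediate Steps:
r(b, L) = b*(L + b)
((1675 - 873)*(627 + 248) + r(50, 20)) + W(36) = ((1675 - 873)*(627 + 248) + 50*(20 + 50)) + 37 = (802*875 + 50*70) + 37 = (701750 + 3500) + 37 = 705250 + 37 = 705287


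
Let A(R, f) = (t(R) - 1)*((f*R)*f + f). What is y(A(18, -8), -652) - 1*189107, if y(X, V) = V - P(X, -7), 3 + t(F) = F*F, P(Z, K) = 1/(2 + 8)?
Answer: -1897591/10 ≈ -1.8976e+5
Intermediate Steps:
P(Z, K) = ⅒ (P(Z, K) = 1/10 = ⅒)
t(F) = -3 + F² (t(F) = -3 + F*F = -3 + F²)
A(R, f) = (-4 + R²)*(f + R*f²) (A(R, f) = ((-3 + R²) - 1)*((f*R)*f + f) = (-4 + R²)*((R*f)*f + f) = (-4 + R²)*(R*f² + f) = (-4 + R²)*(f + R*f²))
y(X, V) = -⅒ + V (y(X, V) = V - 1*⅒ = V - ⅒ = -⅒ + V)
y(A(18, -8), -652) - 1*189107 = (-⅒ - 652) - 1*189107 = -6521/10 - 189107 = -1897591/10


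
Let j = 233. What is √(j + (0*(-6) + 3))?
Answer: 2*√59 ≈ 15.362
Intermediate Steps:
√(j + (0*(-6) + 3)) = √(233 + (0*(-6) + 3)) = √(233 + (0 + 3)) = √(233 + 3) = √236 = 2*√59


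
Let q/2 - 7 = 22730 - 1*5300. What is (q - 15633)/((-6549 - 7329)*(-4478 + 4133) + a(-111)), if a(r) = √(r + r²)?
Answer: 3070805877/764136071863 - 19241*√12210/22924082155890 ≈ 0.0040186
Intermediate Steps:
q = 34874 (q = 14 + 2*(22730 - 1*5300) = 14 + 2*(22730 - 5300) = 14 + 2*17430 = 14 + 34860 = 34874)
(q - 15633)/((-6549 - 7329)*(-4478 + 4133) + a(-111)) = (34874 - 15633)/((-6549 - 7329)*(-4478 + 4133) + √(-111*(1 - 111))) = 19241/(-13878*(-345) + √(-111*(-110))) = 19241/(4787910 + √12210)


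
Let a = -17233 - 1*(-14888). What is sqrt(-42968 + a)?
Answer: I*sqrt(45313) ≈ 212.87*I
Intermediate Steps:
a = -2345 (a = -17233 + 14888 = -2345)
sqrt(-42968 + a) = sqrt(-42968 - 2345) = sqrt(-45313) = I*sqrt(45313)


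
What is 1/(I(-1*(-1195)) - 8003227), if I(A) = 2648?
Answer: -1/8000579 ≈ -1.2499e-7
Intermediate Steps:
1/(I(-1*(-1195)) - 8003227) = 1/(2648 - 8003227) = 1/(-8000579) = -1/8000579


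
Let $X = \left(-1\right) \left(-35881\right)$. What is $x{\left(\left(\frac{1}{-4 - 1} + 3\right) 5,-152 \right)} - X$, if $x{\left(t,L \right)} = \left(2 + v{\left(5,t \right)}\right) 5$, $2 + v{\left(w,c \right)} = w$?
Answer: $-35856$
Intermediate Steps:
$v{\left(w,c \right)} = -2 + w$
$X = 35881$
$x{\left(t,L \right)} = 25$ ($x{\left(t,L \right)} = \left(2 + \left(-2 + 5\right)\right) 5 = \left(2 + 3\right) 5 = 5 \cdot 5 = 25$)
$x{\left(\left(\frac{1}{-4 - 1} + 3\right) 5,-152 \right)} - X = 25 - 35881 = -35856$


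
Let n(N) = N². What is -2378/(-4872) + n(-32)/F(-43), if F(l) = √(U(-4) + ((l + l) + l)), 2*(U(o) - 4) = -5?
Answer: 41/84 - 1024*I*√510/255 ≈ 0.4881 - 90.687*I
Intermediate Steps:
U(o) = 3/2 (U(o) = 4 + (½)*(-5) = 4 - 5/2 = 3/2)
F(l) = √(3/2 + 3*l) (F(l) = √(3/2 + ((l + l) + l)) = √(3/2 + (2*l + l)) = √(3/2 + 3*l))
-2378/(-4872) + n(-32)/F(-43) = -2378/(-4872) + (-32)²/((√(6 + 12*(-43))/2)) = -2378*(-1/4872) + 1024/((√(6 - 516)/2)) = 41/84 + 1024/((√(-510)/2)) = 41/84 + 1024/(((I*√510)/2)) = 41/84 + 1024/((I*√510/2)) = 41/84 + 1024*(-I*√510/255) = 41/84 - 1024*I*√510/255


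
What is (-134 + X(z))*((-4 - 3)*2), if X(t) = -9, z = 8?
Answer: 2002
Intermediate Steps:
(-134 + X(z))*((-4 - 3)*2) = (-134 - 9)*((-4 - 3)*2) = -(-1001)*2 = -143*(-14) = 2002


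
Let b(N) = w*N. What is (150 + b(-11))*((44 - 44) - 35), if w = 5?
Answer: -3325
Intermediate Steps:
b(N) = 5*N
(150 + b(-11))*((44 - 44) - 35) = (150 + 5*(-11))*((44 - 44) - 35) = (150 - 55)*(0 - 35) = 95*(-35) = -3325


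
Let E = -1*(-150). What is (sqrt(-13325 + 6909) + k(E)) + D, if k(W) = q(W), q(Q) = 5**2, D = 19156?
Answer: 19181 + 4*I*sqrt(401) ≈ 19181.0 + 80.1*I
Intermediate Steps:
E = 150
q(Q) = 25
k(W) = 25
(sqrt(-13325 + 6909) + k(E)) + D = (sqrt(-13325 + 6909) + 25) + 19156 = (sqrt(-6416) + 25) + 19156 = (4*I*sqrt(401) + 25) + 19156 = (25 + 4*I*sqrt(401)) + 19156 = 19181 + 4*I*sqrt(401)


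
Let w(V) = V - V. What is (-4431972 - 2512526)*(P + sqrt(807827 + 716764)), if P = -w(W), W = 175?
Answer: -20833494*sqrt(169399) ≈ -8.5747e+9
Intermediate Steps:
w(V) = 0
P = 0 (P = -1*0 = 0)
(-4431972 - 2512526)*(P + sqrt(807827 + 716764)) = (-4431972 - 2512526)*(0 + sqrt(807827 + 716764)) = -6944498*(0 + sqrt(1524591)) = -6944498*(0 + 3*sqrt(169399)) = -20833494*sqrt(169399)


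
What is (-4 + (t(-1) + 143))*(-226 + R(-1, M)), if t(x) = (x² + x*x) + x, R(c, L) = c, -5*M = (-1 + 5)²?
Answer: -31780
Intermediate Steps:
M = -16/5 (M = -(-1 + 5)²/5 = -⅕*4² = -⅕*16 = -16/5 ≈ -3.2000)
t(x) = x + 2*x² (t(x) = (x² + x²) + x = 2*x² + x = x + 2*x²)
(-4 + (t(-1) + 143))*(-226 + R(-1, M)) = (-4 + (-(1 + 2*(-1)) + 143))*(-226 - 1) = (-4 + (-(1 - 2) + 143))*(-227) = (-4 + (-1*(-1) + 143))*(-227) = (-4 + (1 + 143))*(-227) = (-4 + 144)*(-227) = 140*(-227) = -31780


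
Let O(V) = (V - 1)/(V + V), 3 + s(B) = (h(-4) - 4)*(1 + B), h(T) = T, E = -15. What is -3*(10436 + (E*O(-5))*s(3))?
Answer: -32253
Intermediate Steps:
s(B) = -11 - 8*B (s(B) = -3 + (-4 - 4)*(1 + B) = -3 - 8*(1 + B) = -3 + (-8 - 8*B) = -11 - 8*B)
O(V) = (-1 + V)/(2*V) (O(V) = (-1 + V)/((2*V)) = (-1 + V)*(1/(2*V)) = (-1 + V)/(2*V))
-3*(10436 + (E*O(-5))*s(3)) = -3*(10436 + (-15*(-1 - 5)/(2*(-5)))*(-11 - 8*3)) = -3*(10436 + (-15*(-1)*(-6)/(2*5))*(-11 - 24)) = -3*(10436 - 15*⅗*(-35)) = -3*(10436 - 9*(-35)) = -3*(10436 + 315) = -3*10751 = -32253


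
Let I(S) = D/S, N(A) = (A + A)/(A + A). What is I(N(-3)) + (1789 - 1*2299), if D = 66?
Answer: -444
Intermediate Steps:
N(A) = 1 (N(A) = (2*A)/((2*A)) = (2*A)*(1/(2*A)) = 1)
I(S) = 66/S
I(N(-3)) + (1789 - 1*2299) = 66/1 + (1789 - 1*2299) = 66*1 + (1789 - 2299) = 66 - 510 = -444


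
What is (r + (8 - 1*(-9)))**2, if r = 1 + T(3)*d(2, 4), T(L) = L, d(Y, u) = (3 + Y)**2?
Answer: 8649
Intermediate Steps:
r = 76 (r = 1 + 3*(3 + 2)**2 = 1 + 3*5**2 = 1 + 3*25 = 1 + 75 = 76)
(r + (8 - 1*(-9)))**2 = (76 + (8 - 1*(-9)))**2 = (76 + (8 + 9))**2 = (76 + 17)**2 = 93**2 = 8649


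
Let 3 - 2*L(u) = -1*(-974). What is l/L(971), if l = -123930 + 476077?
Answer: -704294/971 ≈ -725.33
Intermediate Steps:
L(u) = -971/2 (L(u) = 3/2 - (-1)*(-974)/2 = 3/2 - ½*974 = 3/2 - 487 = -971/2)
l = 352147
l/L(971) = 352147/(-971/2) = 352147*(-2/971) = -704294/971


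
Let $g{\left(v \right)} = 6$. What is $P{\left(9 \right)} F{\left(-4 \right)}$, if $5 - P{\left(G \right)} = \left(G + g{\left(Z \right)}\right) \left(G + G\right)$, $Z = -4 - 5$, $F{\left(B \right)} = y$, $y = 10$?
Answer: $-2650$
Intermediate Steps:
$F{\left(B \right)} = 10$
$Z = -9$
$P{\left(G \right)} = 5 - 2 G \left(6 + G\right)$ ($P{\left(G \right)} = 5 - \left(G + 6\right) \left(G + G\right) = 5 - \left(6 + G\right) 2 G = 5 - 2 G \left(6 + G\right)$)
$P{\left(9 \right)} F{\left(-4 \right)} = \left(5 - 108 - 2 \cdot 9^{2}\right) 10 = \left(5 - 108 - 162\right) 10 = \left(-265\right) 10 = -2650$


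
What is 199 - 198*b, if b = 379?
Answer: -74843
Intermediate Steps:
199 - 198*b = 199 - 198*379 = 199 - 75042 = -74843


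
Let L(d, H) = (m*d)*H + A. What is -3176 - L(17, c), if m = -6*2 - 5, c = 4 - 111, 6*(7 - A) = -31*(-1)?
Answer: -204605/6 ≈ -34101.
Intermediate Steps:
A = 11/6 (A = 7 - (-31)*(-1)/6 = 7 - 1/6*31 = 7 - 31/6 = 11/6 ≈ 1.8333)
c = -107
m = -17 (m = -12 - 5 = -17)
L(d, H) = 11/6 - 17*H*d (L(d, H) = (-17*d)*H + 11/6 = -17*H*d + 11/6 = 11/6 - 17*H*d)
-3176 - L(17, c) = -3176 - (11/6 - 17*(-107)*17) = -3176 - (11/6 + 30923) = -3176 - 1*185549/6 = -3176 - 185549/6 = -204605/6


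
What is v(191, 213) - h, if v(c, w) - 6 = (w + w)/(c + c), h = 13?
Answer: -1124/191 ≈ -5.8848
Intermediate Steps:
v(c, w) = 6 + w/c (v(c, w) = 6 + (w + w)/(c + c) = 6 + (2*w)/((2*c)) = 6 + (2*w)*(1/(2*c)) = 6 + w/c)
v(191, 213) - h = (6 + 213/191) - 1*13 = (6 + 213*(1/191)) - 13 = (6 + 213/191) - 13 = 1359/191 - 13 = -1124/191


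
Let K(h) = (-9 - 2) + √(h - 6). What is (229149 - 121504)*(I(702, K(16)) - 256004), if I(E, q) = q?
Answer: -27558734675 + 107645*√10 ≈ -2.7558e+10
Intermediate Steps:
K(h) = -11 + √(-6 + h)
(229149 - 121504)*(I(702, K(16)) - 256004) = (229149 - 121504)*((-11 + √(-6 + 16)) - 256004) = 107645*((-11 + √10) - 256004) = 107645*(-256015 + √10) = -27558734675 + 107645*√10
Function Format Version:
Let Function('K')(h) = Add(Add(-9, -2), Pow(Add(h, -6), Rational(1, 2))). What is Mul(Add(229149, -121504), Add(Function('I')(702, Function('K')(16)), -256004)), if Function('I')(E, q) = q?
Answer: Add(-27558734675, Mul(107645, Pow(10, Rational(1, 2)))) ≈ -2.7558e+10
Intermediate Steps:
Function('K')(h) = Add(-11, Pow(Add(-6, h), Rational(1, 2)))
Mul(Add(229149, -121504), Add(Function('I')(702, Function('K')(16)), -256004)) = Mul(Add(229149, -121504), Add(Add(-11, Pow(Add(-6, 16), Rational(1, 2))), -256004)) = Mul(107645, Add(Add(-11, Pow(10, Rational(1, 2))), -256004)) = Mul(107645, Add(-256015, Pow(10, Rational(1, 2)))) = Add(-27558734675, Mul(107645, Pow(10, Rational(1, 2))))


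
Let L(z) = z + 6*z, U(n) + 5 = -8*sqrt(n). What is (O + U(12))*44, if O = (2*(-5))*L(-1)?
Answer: 2860 - 704*sqrt(3) ≈ 1640.6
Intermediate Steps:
U(n) = -5 - 8*sqrt(n)
L(z) = 7*z
O = 70 (O = (2*(-5))*(7*(-1)) = -10*(-7) = 70)
(O + U(12))*44 = (70 + (-5 - 16*sqrt(3)))*44 = (65 - 16*sqrt(3))*44 = 2860 - 704*sqrt(3)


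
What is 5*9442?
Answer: 47210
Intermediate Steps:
5*9442 = 47210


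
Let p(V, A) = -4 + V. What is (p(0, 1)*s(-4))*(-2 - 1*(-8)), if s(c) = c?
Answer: 96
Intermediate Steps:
(p(0, 1)*s(-4))*(-2 - 1*(-8)) = ((-4 + 0)*(-4))*(-2 - 1*(-8)) = (-4*(-4))*(-2 + 8) = 16*6 = 96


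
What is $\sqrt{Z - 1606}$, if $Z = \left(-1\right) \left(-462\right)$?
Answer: $2 i \sqrt{286} \approx 33.823 i$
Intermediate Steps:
$Z = 462$
$\sqrt{Z - 1606} = \sqrt{462 - 1606} = \sqrt{-1144} = 2 i \sqrt{286}$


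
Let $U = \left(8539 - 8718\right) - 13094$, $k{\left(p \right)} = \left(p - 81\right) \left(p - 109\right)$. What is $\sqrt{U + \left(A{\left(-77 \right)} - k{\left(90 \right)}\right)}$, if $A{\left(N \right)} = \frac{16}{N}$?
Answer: $\frac{i \sqrt{77682990}}{77} \approx 114.46 i$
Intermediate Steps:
$k{\left(p \right)} = \left(-109 + p\right) \left(-81 + p\right)$ ($k{\left(p \right)} = \left(-81 + p\right) \left(-109 + p\right) = \left(-109 + p\right) \left(-81 + p\right)$)
$U = -13273$ ($U = -179 - 13094 = -13273$)
$\sqrt{U + \left(A{\left(-77 \right)} - k{\left(90 \right)}\right)} = \sqrt{-13273 - \left(16929 - 17100 + \frac{16}{77}\right)} = \sqrt{-13273 + \left(16 \left(- \frac{1}{77}\right) - \left(8829 + 8100 - 17100\right)\right)} = \sqrt{-13273 - - \frac{13151}{77}} = \sqrt{-13273 + \left(- \frac{16}{77} + 171\right)} = \sqrt{-13273 + \frac{13151}{77}} = \sqrt{- \frac{1008870}{77}} = \frac{i \sqrt{77682990}}{77}$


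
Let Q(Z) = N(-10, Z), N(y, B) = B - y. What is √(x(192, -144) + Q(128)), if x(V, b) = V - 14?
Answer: 2*√79 ≈ 17.776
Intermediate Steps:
x(V, b) = -14 + V
Q(Z) = 10 + Z (Q(Z) = Z - 1*(-10) = Z + 10 = 10 + Z)
√(x(192, -144) + Q(128)) = √((-14 + 192) + (10 + 128)) = √(178 + 138) = √316 = 2*√79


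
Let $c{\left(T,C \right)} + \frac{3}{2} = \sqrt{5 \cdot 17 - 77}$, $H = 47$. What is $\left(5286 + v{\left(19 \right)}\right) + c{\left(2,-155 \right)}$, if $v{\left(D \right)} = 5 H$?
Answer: $\frac{11039}{2} + 2 \sqrt{2} \approx 5522.3$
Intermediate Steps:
$v{\left(D \right)} = 235$ ($v{\left(D \right)} = 5 \cdot 47 = 235$)
$c{\left(T,C \right)} = - \frac{3}{2} + 2 \sqrt{2}$ ($c{\left(T,C \right)} = - \frac{3}{2} + \sqrt{5 \cdot 17 - 77} = - \frac{3}{2} + \sqrt{85 - 77} = - \frac{3}{2} + \sqrt{8} = - \frac{3}{2} + 2 \sqrt{2}$)
$\left(5286 + v{\left(19 \right)}\right) + c{\left(2,-155 \right)} = \left(5286 + 235\right) - \left(\frac{3}{2} - 2 \sqrt{2}\right) = 5521 - \left(\frac{3}{2} - 2 \sqrt{2}\right) = \frac{11039}{2} + 2 \sqrt{2}$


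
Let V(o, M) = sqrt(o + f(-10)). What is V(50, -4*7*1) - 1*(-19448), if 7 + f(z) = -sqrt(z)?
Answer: 19448 + sqrt(43 - I*sqrt(10)) ≈ 19455.0 - 0.24096*I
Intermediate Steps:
f(z) = -7 - sqrt(z)
V(o, M) = sqrt(-7 + o - I*sqrt(10)) (V(o, M) = sqrt(o + (-7 - sqrt(-10))) = sqrt(o + (-7 - I*sqrt(10))) = sqrt(-7 + o - I*sqrt(10)))
V(50, -4*7*1) - 1*(-19448) = sqrt(-7 + 50 - I*sqrt(10)) - 1*(-19448) = sqrt(43 - I*sqrt(10)) + 19448 = 19448 + sqrt(43 - I*sqrt(10))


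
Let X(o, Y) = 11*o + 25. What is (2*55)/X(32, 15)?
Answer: 110/377 ≈ 0.29178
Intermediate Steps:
X(o, Y) = 25 + 11*o
(2*55)/X(32, 15) = (2*55)/(25 + 11*32) = 110/(25 + 352) = 110/377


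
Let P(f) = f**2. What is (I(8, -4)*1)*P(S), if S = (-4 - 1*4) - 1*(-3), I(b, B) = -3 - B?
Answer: 25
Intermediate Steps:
S = -5 (S = (-4 - 4) + 3 = -8 + 3 = -5)
(I(8, -4)*1)*P(S) = ((-3 - 1*(-4))*1)*(-5)**2 = ((-3 + 4)*1)*25 = (1*1)*25 = 1*25 = 25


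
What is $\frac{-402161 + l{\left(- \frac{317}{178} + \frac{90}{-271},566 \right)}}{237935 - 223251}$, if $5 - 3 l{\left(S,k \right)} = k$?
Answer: $- \frac{100587}{3671} \approx -27.4$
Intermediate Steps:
$l{\left(S,k \right)} = \frac{5}{3} - \frac{k}{3}$
$\frac{-402161 + l{\left(- \frac{317}{178} + \frac{90}{-271},566 \right)}}{237935 - 223251} = \frac{-402161 + \left(\frac{5}{3} - \frac{566}{3}\right)}{237935 - 223251} = \frac{-402161 + \left(\frac{5}{3} - \frac{566}{3}\right)}{14684} = \left(-402161 - 187\right) \frac{1}{14684} = \left(-402348\right) \frac{1}{14684} = - \frac{100587}{3671}$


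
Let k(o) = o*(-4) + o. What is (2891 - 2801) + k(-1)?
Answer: 93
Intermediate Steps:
k(o) = -3*o (k(o) = -4*o + o = -3*o)
(2891 - 2801) + k(-1) = (2891 - 2801) - 3*(-1) = 90 + 3 = 93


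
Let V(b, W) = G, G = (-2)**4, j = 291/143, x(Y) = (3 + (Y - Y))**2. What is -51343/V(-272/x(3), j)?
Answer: -51343/16 ≈ -3208.9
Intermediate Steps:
x(Y) = 9 (x(Y) = (3 + 0)**2 = 3**2 = 9)
j = 291/143 (j = 291*(1/143) = 291/143 ≈ 2.0350)
G = 16
V(b, W) = 16
-51343/V(-272/x(3), j) = -51343/16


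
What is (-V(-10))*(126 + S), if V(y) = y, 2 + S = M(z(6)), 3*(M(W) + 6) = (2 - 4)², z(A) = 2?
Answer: 3580/3 ≈ 1193.3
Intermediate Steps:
M(W) = -14/3 (M(W) = -6 + (2 - 4)²/3 = -6 + (⅓)*(-2)² = -6 + (⅓)*4 = -6 + 4/3 = -14/3)
S = -20/3 (S = -2 - 14/3 = -20/3 ≈ -6.6667)
(-V(-10))*(126 + S) = (-1*(-10))*(126 - 20/3) = 10*(358/3) = 3580/3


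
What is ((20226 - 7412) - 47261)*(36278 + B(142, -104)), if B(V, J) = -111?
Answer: -1245844649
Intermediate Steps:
((20226 - 7412) - 47261)*(36278 + B(142, -104)) = ((20226 - 7412) - 47261)*(36278 - 111) = (12814 - 47261)*36167 = -34447*36167 = -1245844649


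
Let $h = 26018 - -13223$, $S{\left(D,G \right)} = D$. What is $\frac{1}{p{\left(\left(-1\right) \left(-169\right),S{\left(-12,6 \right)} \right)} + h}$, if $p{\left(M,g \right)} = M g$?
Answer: $\frac{1}{37213} \approx 2.6872 \cdot 10^{-5}$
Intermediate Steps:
$h = 39241$ ($h = 26018 + 13223 = 39241$)
$\frac{1}{p{\left(\left(-1\right) \left(-169\right),S{\left(-12,6 \right)} \right)} + h} = \frac{1}{\left(-1\right) \left(-169\right) \left(-12\right) + 39241} = \frac{1}{169 \left(-12\right) + 39241} = \frac{1}{-2028 + 39241} = \frac{1}{37213}$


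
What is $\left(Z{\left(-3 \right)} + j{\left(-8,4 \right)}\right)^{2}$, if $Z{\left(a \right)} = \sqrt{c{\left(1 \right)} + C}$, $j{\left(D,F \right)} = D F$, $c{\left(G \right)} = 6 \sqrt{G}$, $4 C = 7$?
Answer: $\frac{\left(64 - \sqrt{31}\right)^{2}}{4} \approx 853.58$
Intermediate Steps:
$C = \frac{7}{4}$ ($C = \frac{1}{4} \cdot 7 = \frac{7}{4} \approx 1.75$)
$Z{\left(a \right)} = \frac{\sqrt{31}}{2}$ ($Z{\left(a \right)} = \sqrt{6 \sqrt{1} + \frac{7}{4}} = \sqrt{6 \cdot 1 + \frac{7}{4}} = \sqrt{6 + \frac{7}{4}} = \sqrt{\frac{31}{4}} = \frac{\sqrt{31}}{2}$)
$\left(Z{\left(-3 \right)} + j{\left(-8,4 \right)}\right)^{2} = \left(\frac{\sqrt{31}}{2} - 32\right)^{2} = \left(-32 + \frac{\sqrt{31}}{2}\right)^{2}$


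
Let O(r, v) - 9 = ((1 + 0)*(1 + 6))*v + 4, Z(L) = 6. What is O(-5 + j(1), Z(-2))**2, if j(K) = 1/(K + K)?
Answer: 3025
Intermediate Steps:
j(K) = 1/(2*K)
O(r, v) = 13 + 7*v (O(r, v) = 9 + (((1 + 0)*(1 + 6))*v + 4) = 9 + ((1*7)*v + 4) = 9 + (7*v + 4) = 9 + (4 + 7*v) = 13 + 7*v)
O(-5 + j(1), Z(-2))**2 = (13 + 7*6)**2 = (13 + 42)**2 = 55**2 = 3025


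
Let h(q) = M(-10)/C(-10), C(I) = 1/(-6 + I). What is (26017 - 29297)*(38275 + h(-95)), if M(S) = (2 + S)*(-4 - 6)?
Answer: -121343600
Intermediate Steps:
M(S) = -20 - 10*S (M(S) = (2 + S)*(-10) = -20 - 10*S)
h(q) = -1280 (h(q) = (-20 - 10*(-10))/(1/(-6 - 10)) = (-20 + 100)/(1/(-16)) = 80/(-1/16) = 80*(-16) = -1280)
(26017 - 29297)*(38275 + h(-95)) = (26017 - 29297)*(38275 - 1280) = -3280*36995 = -121343600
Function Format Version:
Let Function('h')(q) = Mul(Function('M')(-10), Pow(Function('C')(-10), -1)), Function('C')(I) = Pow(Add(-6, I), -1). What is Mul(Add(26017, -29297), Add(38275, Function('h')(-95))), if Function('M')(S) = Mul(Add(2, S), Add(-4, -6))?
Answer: -121343600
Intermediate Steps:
Function('M')(S) = Add(-20, Mul(-10, S)) (Function('M')(S) = Mul(Add(2, S), -10) = Add(-20, Mul(-10, S)))
Function('h')(q) = -1280 (Function('h')(q) = Mul(Add(-20, Mul(-10, -10)), Pow(Pow(Add(-6, -10), -1), -1)) = Mul(Add(-20, 100), Pow(Pow(-16, -1), -1)) = Mul(80, Pow(Rational(-1, 16), -1)) = Mul(80, -16) = -1280)
Mul(Add(26017, -29297), Add(38275, Function('h')(-95))) = Mul(Add(26017, -29297), Add(38275, -1280)) = Mul(-3280, 36995) = -121343600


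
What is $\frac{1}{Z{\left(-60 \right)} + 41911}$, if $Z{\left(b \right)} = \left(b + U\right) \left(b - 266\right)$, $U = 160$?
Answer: $\frac{1}{9311} \approx 0.0001074$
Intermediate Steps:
$Z{\left(b \right)} = \left(-266 + b\right) \left(160 + b\right)$ ($Z{\left(b \right)} = \left(b + 160\right) \left(b - 266\right) = \left(160 + b\right) \left(-266 + b\right) = \left(-266 + b\right) \left(160 + b\right)$)
$\frac{1}{Z{\left(-60 \right)} + 41911} = \frac{1}{\left(-42560 + \left(-60\right)^{2} - -6360\right) + 41911} = \frac{1}{\left(-42560 + 3600 + 6360\right) + 41911} = \frac{1}{-32600 + 41911} = \frac{1}{9311}$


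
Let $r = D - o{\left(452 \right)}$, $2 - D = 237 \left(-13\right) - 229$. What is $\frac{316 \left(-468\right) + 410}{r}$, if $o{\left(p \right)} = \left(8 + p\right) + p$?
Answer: $- \frac{73739}{1200} \approx -61.449$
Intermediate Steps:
$o{\left(p \right)} = 8 + 2 p$
$D = 3312$ ($D = 2 - \left(237 \left(-13\right) - 229\right) = 2 - \left(-3081 - 229\right) = 2 - -3310 = 2 + 3310 = 3312$)
$r = 2400$ ($r = 3312 - \left(8 + 2 \cdot 452\right) = 3312 - \left(8 + 904\right) = 3312 - 912 = 2400$)
$\frac{316 \left(-468\right) + 410}{r} = \frac{316 \left(-468\right) + 410}{2400} = \left(-147888 + 410\right) \frac{1}{2400} = \left(-147478\right) \frac{1}{2400} = - \frac{73739}{1200}$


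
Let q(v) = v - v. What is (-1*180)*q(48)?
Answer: 0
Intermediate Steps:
q(v) = 0
(-1*180)*q(48) = -1*180*0 = -180*0 = 0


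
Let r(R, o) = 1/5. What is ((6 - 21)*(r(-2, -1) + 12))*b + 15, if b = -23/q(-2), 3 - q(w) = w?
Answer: 4284/5 ≈ 856.80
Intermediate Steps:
q(w) = 3 - w
r(R, o) = ⅕ (r(R, o) = 1*(⅕) = ⅕)
b = -23/5 (b = -23/(3 - 1*(-2)) = -23/(3 + 2) = -23/5 ≈ -4.6000)
((6 - 21)*(r(-2, -1) + 12))*b + 15 = ((6 - 21)*(⅕ + 12))*(-23/5) + 15 = -15*61/5*(-23/5) + 15 = -183*(-23/5) + 15 = 4209/5 + 15 = 4284/5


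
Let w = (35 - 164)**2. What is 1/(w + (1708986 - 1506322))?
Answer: 1/219305 ≈ 4.5599e-6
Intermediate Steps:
w = 16641 (w = (-129)**2 = 16641)
1/(w + (1708986 - 1506322)) = 1/(16641 + (1708986 - 1506322)) = 1/(16641 + 202664) = 1/219305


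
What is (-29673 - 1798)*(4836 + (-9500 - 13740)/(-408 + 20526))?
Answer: -218650185512/1437 ≈ -1.5216e+8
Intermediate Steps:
(-29673 - 1798)*(4836 + (-9500 - 13740)/(-408 + 20526)) = -31471*(4836 - 23240/20118) = -31471*(4836 - 23240*1/20118) = -31471*(4836 - 1660/1437) = -31471*6947672/1437 = -218650185512/1437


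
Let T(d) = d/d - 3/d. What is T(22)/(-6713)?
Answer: -19/147686 ≈ -0.00012865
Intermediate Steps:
T(d) = 1 - 3/d
T(22)/(-6713) = ((-3 + 22)/22)/(-6713) = ((1/22)*19)*(-1/6713) = (19/22)*(-1/6713) = -19/147686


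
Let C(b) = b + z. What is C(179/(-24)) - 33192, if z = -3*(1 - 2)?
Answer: -796715/24 ≈ -33196.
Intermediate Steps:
z = 3 (z = -3*(-1) = 3)
C(b) = 3 + b (C(b) = b + 3 = 3 + b)
C(179/(-24)) - 33192 = (3 + 179/(-24)) - 33192 = (3 + 179*(-1/24)) - 33192 = (3 - 179/24) - 33192 = -107/24 - 33192 = -796715/24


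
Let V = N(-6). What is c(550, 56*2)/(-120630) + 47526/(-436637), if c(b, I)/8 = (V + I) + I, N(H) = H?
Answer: -3247278154/26335760655 ≈ -0.12330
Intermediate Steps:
V = -6
c(b, I) = -48 + 16*I (c(b, I) = 8*((-6 + I) + I) = 8*(-6 + 2*I) = -48 + 16*I)
c(550, 56*2)/(-120630) + 47526/(-436637) = (-48 + 16*(56*2))/(-120630) + 47526/(-436637) = (-48 + 16*112)*(-1/120630) + 47526*(-1/436637) = (-48 + 1792)*(-1/120630) - 47526/436637 = 1744*(-1/120630) - 47526/436637 = -872/60315 - 47526/436637 = -3247278154/26335760655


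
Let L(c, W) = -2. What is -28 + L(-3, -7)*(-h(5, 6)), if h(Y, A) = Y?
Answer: -18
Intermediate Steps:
-28 + L(-3, -7)*(-h(5, 6)) = -28 - (-2)*5 = -28 - 2*(-5) = -28 + 10 = -18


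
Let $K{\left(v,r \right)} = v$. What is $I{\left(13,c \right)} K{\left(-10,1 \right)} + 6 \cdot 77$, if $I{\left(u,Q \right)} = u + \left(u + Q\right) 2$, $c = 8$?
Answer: $-88$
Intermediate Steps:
$I{\left(u,Q \right)} = 2 Q + 3 u$ ($I{\left(u,Q \right)} = u + \left(Q + u\right) 2 = u + \left(2 Q + 2 u\right) = 2 Q + 3 u$)
$I{\left(13,c \right)} K{\left(-10,1 \right)} + 6 \cdot 77 = \left(2 \cdot 8 + 3 \cdot 13\right) \left(-10\right) + 6 \cdot 77 = \left(16 + 39\right) \left(-10\right) + 462 = 55 \left(-10\right) + 462 = -550 + 462 = -88$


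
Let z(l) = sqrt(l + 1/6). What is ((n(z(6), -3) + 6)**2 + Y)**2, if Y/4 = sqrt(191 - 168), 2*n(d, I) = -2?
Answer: 993 + 200*sqrt(23) ≈ 1952.2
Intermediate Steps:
z(l) = sqrt(1/6 + l) (z(l) = sqrt(l + 1/6) = sqrt(1/6 + l))
n(d, I) = -1 (n(d, I) = (1/2)*(-2) = -1)
Y = 4*sqrt(23) (Y = 4*sqrt(191 - 168) = 4*sqrt(23) ≈ 19.183)
((n(z(6), -3) + 6)**2 + Y)**2 = ((-1 + 6)**2 + 4*sqrt(23))**2 = (5**2 + 4*sqrt(23))**2 = (25 + 4*sqrt(23))**2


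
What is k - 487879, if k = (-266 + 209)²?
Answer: -484630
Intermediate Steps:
k = 3249 (k = (-57)² = 3249)
k - 487879 = 3249 - 487879 = -484630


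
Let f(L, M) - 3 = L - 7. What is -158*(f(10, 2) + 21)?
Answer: -4266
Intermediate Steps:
f(L, M) = -4 + L (f(L, M) = 3 + (L - 7) = 3 + (-7 + L) = -4 + L)
-158*(f(10, 2) + 21) = -158*((-4 + 10) + 21) = -158*(6 + 21) = -158*27 = -4266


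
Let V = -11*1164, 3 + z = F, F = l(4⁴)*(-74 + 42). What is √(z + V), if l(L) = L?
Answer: I*√20999 ≈ 144.91*I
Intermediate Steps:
F = -8192 (F = 4⁴*(-74 + 42) = 256*(-32) = -8192)
z = -8195 (z = -3 - 8192 = -8195)
V = -12804
√(z + V) = √(-8195 - 12804) = √(-20999) = I*√20999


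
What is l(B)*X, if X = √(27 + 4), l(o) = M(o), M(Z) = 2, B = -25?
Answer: 2*√31 ≈ 11.136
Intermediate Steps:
l(o) = 2
X = √31 ≈ 5.5678
l(B)*X = 2*√31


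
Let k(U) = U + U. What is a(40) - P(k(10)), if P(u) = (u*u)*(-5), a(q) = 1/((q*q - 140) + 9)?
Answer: 2938001/1469 ≈ 2000.0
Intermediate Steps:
k(U) = 2*U
a(q) = 1/(-131 + q²) (a(q) = 1/((q² - 140) + 9) = 1/((-140 + q²) + 9) = 1/(-131 + q²))
P(u) = -5*u² (P(u) = u²*(-5) = -5*u²)
a(40) - P(k(10)) = 1/(-131 + 40²) - (-5)*(2*10)² = 1/(-131 + 1600) - (-5)*20² = 1/1469 - (-5)*400 = 1/1469 - 1*(-2000) = 1/1469 + 2000 = 2938001/1469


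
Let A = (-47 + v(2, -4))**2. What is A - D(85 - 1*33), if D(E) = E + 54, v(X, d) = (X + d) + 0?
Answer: 2295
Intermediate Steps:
v(X, d) = X + d
D(E) = 54 + E
A = 2401 (A = (-47 + (2 - 4))**2 = (-47 - 2)**2 = (-49)**2 = 2401)
A - D(85 - 1*33) = 2401 - (54 + (85 - 1*33)) = 2401 - (54 + (85 - 33)) = 2401 - (54 + 52) = 2401 - 1*106 = 2401 - 106 = 2295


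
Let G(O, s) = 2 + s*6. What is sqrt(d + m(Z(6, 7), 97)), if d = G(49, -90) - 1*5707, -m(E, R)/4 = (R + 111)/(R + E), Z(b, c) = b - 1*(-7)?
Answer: I*sqrt(18914005)/55 ≈ 79.073*I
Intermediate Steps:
Z(b, c) = 7 + b (Z(b, c) = b + 7 = 7 + b)
m(E, R) = -4*(111 + R)/(E + R) (m(E, R) = -4*(R + 111)/(R + E) = -4*(111 + R)/(E + R))
G(O, s) = 2 + 6*s
d = -6245 (d = (2 + 6*(-90)) - 1*5707 = (2 - 540) - 5707 = -538 - 5707 = -6245)
sqrt(d + m(Z(6, 7), 97)) = sqrt(-6245 + 4*(-111 - 1*97)/((7 + 6) + 97)) = sqrt(-6245 + 4*(-111 - 97)/(13 + 97)) = sqrt(-6245 + 4*(-208)/110) = sqrt(-6245 + 4*(1/110)*(-208)) = sqrt(-6245 - 416/55) = sqrt(-343891/55) = I*sqrt(18914005)/55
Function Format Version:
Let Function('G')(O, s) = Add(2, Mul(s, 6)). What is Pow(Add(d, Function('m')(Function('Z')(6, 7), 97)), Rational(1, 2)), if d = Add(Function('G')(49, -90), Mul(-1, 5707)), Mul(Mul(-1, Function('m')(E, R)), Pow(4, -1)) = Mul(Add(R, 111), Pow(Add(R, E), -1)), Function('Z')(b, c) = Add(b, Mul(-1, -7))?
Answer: Mul(Rational(1, 55), I, Pow(18914005, Rational(1, 2))) ≈ Mul(79.073, I)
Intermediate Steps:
Function('Z')(b, c) = Add(7, b) (Function('Z')(b, c) = Add(b, 7) = Add(7, b))
Function('m')(E, R) = Mul(-4, Pow(Add(E, R), -1), Add(111, R)) (Function('m')(E, R) = Mul(-4, Mul(Add(R, 111), Pow(Add(R, E), -1))) = Mul(-4, Mul(Add(111, R), Pow(Add(E, R), -1))) = Mul(-4, Mul(Pow(Add(E, R), -1), Add(111, R))) = Mul(-4, Pow(Add(E, R), -1), Add(111, R)))
Function('G')(O, s) = Add(2, Mul(6, s))
d = -6245 (d = Add(Add(2, Mul(6, -90)), Mul(-1, 5707)) = Add(Add(2, -540), -5707) = Add(-538, -5707) = -6245)
Pow(Add(d, Function('m')(Function('Z')(6, 7), 97)), Rational(1, 2)) = Pow(Add(-6245, Mul(4, Pow(Add(Add(7, 6), 97), -1), Add(-111, Mul(-1, 97)))), Rational(1, 2)) = Pow(Add(-6245, Mul(4, Pow(Add(13, 97), -1), Add(-111, -97))), Rational(1, 2)) = Pow(Add(-6245, Mul(4, Pow(110, -1), -208)), Rational(1, 2)) = Pow(Add(-6245, Mul(4, Rational(1, 110), -208)), Rational(1, 2)) = Pow(Add(-6245, Rational(-416, 55)), Rational(1, 2)) = Pow(Rational(-343891, 55), Rational(1, 2)) = Mul(Rational(1, 55), I, Pow(18914005, Rational(1, 2)))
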